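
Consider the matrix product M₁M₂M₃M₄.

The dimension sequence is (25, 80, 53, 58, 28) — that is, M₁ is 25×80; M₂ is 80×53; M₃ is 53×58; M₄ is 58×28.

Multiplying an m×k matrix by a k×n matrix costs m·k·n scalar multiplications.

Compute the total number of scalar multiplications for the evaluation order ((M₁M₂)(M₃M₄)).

(M₁M₂): 25×80 by 80×53 → 25×53, cost 25·80·53 = 106000
(M₃M₄): 53×58 by 58×28 → 53×28, cost 53·58·28 = 86072
((M₁M₂)(M₃M₄)): 25×53 by 53×28 → 25×28, cost 25·53·28 = 37100; cumulative 229172
Total: 229172 scalar multiplications.

229172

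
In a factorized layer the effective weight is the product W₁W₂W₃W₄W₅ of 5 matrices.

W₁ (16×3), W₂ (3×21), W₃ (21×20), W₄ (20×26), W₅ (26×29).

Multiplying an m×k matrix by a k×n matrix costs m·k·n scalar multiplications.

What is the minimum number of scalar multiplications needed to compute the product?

Adjacent pairs: W₁W₂ = 16·3·21 = 1008; W₂W₃ = 3·21·20 = 1260; W₃W₄ = 21·20·26 = 10920; W₄W₅ = 20·26·29 = 15080.
Length 3: W₁..W₃: k=1: 0+1260+16·3·20=2220; k=2: 1008+0+16·21·20=7728 → min 2220 | W₂..W₄: k=2: 0+10920+3·21·26=12558; k=3: 1260+0+3·20·26=2820 → min 2820 | W₃..W₅: k=3: 0+15080+21·20·29=27260; k=4: 10920+0+21·26·29=26754 → min 26754.
Length 4: W₁..W₄: k=1: 0+2820+16·3·26=4068; k=2: 1008+10920+16·21·26=20664; k=3: 2220+0+16·20·26=10540 → min 4068 | W₂..W₅: k=2: 0+26754+3·21·29=28581; k=3: 1260+15080+3·20·29=18080; k=4: 2820+0+3·26·29=5082 → min 5082.
Length 5: W₁..W₅: k=1: 0+5082+16·3·29=6474; k=2: 1008+26754+16·21·29=37506; k=3: 2220+15080+16·20·29=26580; k=4: 4068+0+16·26·29=16132 → min 6474.
Optimal order: (W₁(((W₂W₃)W₄)W₅)) with cost 6474.

6474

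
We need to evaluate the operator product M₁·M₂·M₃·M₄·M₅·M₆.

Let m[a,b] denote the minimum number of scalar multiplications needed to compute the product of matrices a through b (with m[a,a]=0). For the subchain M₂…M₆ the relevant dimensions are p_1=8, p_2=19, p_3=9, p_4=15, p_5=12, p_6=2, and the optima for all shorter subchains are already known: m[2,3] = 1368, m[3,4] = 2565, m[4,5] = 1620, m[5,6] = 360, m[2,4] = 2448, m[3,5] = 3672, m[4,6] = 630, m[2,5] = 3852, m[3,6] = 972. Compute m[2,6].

1276

m[2,6] = min over k∈[2,5] of m[2,k]+m[k+1,6]+p_{1}·p_k·p_{6}.
k=2: 0 + 972 + 8·19·2 = 1276; k=3: 1368 + 630 + 8·9·2 = 2142; k=4: 2448 + 360 + 8·15·2 = 3048; k=5: 3852 + 0 + 8·12·2 = 4044.
Minimum: 1276 at k=2.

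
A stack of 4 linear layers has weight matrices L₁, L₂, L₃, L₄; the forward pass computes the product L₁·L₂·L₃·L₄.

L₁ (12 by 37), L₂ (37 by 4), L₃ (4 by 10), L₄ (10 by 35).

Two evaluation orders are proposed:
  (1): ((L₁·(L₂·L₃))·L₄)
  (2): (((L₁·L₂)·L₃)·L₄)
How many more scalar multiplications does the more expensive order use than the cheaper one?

3664

Order (1) = ((L₁·(L₂·L₃))·L₄): (L₂·L₃): 37×4 by 4×10 → 37×10, cost 37·4·10 = 1480; (L₁·(L₂·L₃)): 12×37 by 37×10 → 12×10, cost 12·37·10 = 4440; cumulative 5920; ((L₁·(L₂·L₃))·L₄): 12×10 by 10×35 → 12×35, cost 12·10·35 = 4200; cumulative 10120. Total 10120.
Order (2) = (((L₁·L₂)·L₃)·L₄): (L₁·L₂): 12×37 by 37×4 → 12×4, cost 12·37·4 = 1776; ((L₁·L₂)·L₃): 12×4 by 4×10 → 12×10, cost 12·4·10 = 480; cumulative 2256; (((L₁·L₂)·L₃)·L₄): 12×10 by 10×35 → 12×35, cost 12·10·35 = 4200; cumulative 6456. Total 6456.
Difference: |10120 − 6456| = 3664.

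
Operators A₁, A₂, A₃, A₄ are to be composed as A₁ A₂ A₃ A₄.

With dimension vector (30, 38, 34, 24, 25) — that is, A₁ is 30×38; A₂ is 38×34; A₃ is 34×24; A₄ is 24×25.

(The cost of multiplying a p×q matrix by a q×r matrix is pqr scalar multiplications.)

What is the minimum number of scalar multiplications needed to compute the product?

Adjacent pairs: A₁A₂ = 30·38·34 = 38760; A₂A₃ = 38·34·24 = 31008; A₃A₄ = 34·24·25 = 20400.
Length 3: A₁..A₃: k=1: 0+31008+30·38·24=58368; k=2: 38760+0+30·34·24=63240 → min 58368 | A₂..A₄: k=2: 0+20400+38·34·25=52700; k=3: 31008+0+38·24·25=53808 → min 52700.
Length 4: A₁..A₄: k=1: 0+52700+30·38·25=81200; k=2: 38760+20400+30·34·25=84660; k=3: 58368+0+30·24·25=76368 → min 76368.
Optimal order: ((A₁ (A₂ A₃)) A₄) with cost 76368.

76368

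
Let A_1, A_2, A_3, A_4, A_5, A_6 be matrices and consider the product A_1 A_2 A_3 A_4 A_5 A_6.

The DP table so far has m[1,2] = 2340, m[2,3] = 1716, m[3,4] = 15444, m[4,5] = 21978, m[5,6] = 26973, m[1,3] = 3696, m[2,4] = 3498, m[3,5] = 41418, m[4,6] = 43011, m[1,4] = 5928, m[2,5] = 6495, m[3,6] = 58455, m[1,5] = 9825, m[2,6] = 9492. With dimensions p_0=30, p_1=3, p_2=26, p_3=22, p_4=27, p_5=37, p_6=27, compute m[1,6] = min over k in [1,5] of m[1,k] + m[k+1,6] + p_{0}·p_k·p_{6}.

11922

m[1,6] = min over k∈[1,5] of m[1,k]+m[k+1,6]+p_{0}·p_k·p_{6}.
k=1: 0 + 9492 + 30·3·27 = 11922; k=2: 2340 + 58455 + 30·26·27 = 81855; k=3: 3696 + 43011 + 30·22·27 = 64527; k=4: 5928 + 26973 + 30·27·27 = 54771; k=5: 9825 + 0 + 30·37·27 = 39795.
Minimum: 11922 at k=1.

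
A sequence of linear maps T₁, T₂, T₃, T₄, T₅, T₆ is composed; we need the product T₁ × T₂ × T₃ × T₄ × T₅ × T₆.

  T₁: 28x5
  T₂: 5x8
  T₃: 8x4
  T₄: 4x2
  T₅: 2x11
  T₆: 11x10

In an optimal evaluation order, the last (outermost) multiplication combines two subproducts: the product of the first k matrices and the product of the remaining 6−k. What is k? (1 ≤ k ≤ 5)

Adjacent pairs: T₁T₂ = 28·5·8 = 1120; T₂T₃ = 5·8·4 = 160; T₃T₄ = 8·4·2 = 64; T₄T₅ = 4·2·11 = 88; T₅T₆ = 2·11·10 = 220.
Length 3: T₁..T₃: k=1: 0+160+28·5·4=720; k=2: 1120+0+28·8·4=2016 → min 720 | T₂..T₄: k=2: 0+64+5·8·2=144; k=3: 160+0+5·4·2=200 → min 144 | T₃..T₅: k=3: 0+88+8·4·11=440; k=4: 64+0+8·2·11=240 → min 240 | T₄..T₆: k=4: 0+220+4·2·10=300; k=5: 88+0+4·11·10=528 → min 300.
Length 4: T₁..T₄: k=1: 0+144+28·5·2=424; k=2: 1120+64+28·8·2=1632; k=3: 720+0+28·4·2=944 → min 424 | T₂..T₅: k=2: 0+240+5·8·11=680; k=3: 160+88+5·4·11=468; k=4: 144+0+5·2·11=254 → min 254 | T₃..T₆: k=3: 0+300+8·4·10=620; k=4: 64+220+8·2·10=444; k=5: 240+0+8·11·10=1120 → min 444.
Length 5: T₁..T₅: k=1: 0+254+28·5·11=1794; k=2: 1120+240+28·8·11=3824; k=3: 720+88+28·4·11=2040; k=4: 424+0+28·2·11=1040 → min 1040 | T₂..T₆: k=2: 0+444+5·8·10=844; k=3: 160+300+5·4·10=660; k=4: 144+220+5·2·10=464; k=5: 254+0+5·11·10=804 → min 464.
Top-level splits: k=1: (T₁..T₁)·(T₂..T₆) → 0+464+28·5·10 = 1864; k=2: (T₁..T₂)·(T₃..T₆) → 1120+444+28·8·10 = 3804; k=3: (T₁..T₃)·(T₄..T₆) → 720+300+28·4·10 = 2140; k=4: (T₁..T₄)·(T₅..T₆) → 424+220+28·2·10 = 1204; k=5: (T₁..T₅)·(T₆..T₆) → 1040+0+28·11·10 = 4120.
Best split is after T₄, i.e. k = 4.

4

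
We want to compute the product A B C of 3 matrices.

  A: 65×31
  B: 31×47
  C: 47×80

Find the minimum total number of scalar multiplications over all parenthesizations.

Order (A (B C)): (B C): 31×47 by 47×80 → 31×80, cost 31·47·80 = 116560; (A (B C)): 65×31 by 31×80 → 65×80, cost 65·31·80 = 161200; cumulative 277760. Total 277760.
Order ((A B) C): (A B): 65×31 by 31×47 → 65×47, cost 65·31·47 = 94705; ((A B) C): 65×47 by 47×80 → 65×80, cost 65·47·80 = 244400; cumulative 339105. Total 339105.
Minimum: 277760.

277760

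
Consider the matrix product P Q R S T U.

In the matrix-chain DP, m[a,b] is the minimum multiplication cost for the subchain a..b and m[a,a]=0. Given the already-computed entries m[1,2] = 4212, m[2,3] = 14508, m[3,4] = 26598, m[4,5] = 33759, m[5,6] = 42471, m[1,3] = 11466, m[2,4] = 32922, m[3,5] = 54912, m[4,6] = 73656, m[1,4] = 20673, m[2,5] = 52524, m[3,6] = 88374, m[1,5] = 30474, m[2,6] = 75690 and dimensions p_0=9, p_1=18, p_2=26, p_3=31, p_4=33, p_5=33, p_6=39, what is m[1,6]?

42057

m[1,6] = min over k∈[1,5] of m[1,k]+m[k+1,6]+p_{0}·p_k·p_{6}.
k=1: 0 + 75690 + 9·18·39 = 82008; k=2: 4212 + 88374 + 9·26·39 = 101712; k=3: 11466 + 73656 + 9·31·39 = 96003; k=4: 20673 + 42471 + 9·33·39 = 74727; k=5: 30474 + 0 + 9·33·39 = 42057.
Minimum: 42057 at k=5.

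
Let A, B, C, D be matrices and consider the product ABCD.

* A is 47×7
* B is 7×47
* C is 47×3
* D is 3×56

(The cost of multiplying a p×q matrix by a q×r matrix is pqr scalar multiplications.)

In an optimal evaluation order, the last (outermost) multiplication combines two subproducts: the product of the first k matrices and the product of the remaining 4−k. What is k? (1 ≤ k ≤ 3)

3

Adjacent pairs: AB = 47·7·47 = 15463; BC = 7·47·3 = 987; CD = 47·3·56 = 7896.
Length 3: A..C: k=1: 0+987+47·7·3=1974; k=2: 15463+0+47·47·3=22090 → min 1974 | B..D: k=2: 0+7896+7·47·56=26320; k=3: 987+0+7·3·56=2163 → min 2163.
Top-level splits: k=1: (A..A)·(B..D) → 0+2163+47·7·56 = 20587; k=2: (A..B)·(C..D) → 15463+7896+47·47·56 = 147063; k=3: (A..C)·(D..D) → 1974+0+47·3·56 = 9870.
Best split is after C, i.e. k = 3.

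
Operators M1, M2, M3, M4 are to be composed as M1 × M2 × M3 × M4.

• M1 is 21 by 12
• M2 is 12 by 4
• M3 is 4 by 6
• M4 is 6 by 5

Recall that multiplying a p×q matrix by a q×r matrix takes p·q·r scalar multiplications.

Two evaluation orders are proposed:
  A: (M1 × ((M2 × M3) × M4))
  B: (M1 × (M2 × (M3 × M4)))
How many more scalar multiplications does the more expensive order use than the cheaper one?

288

Order A = (M1 × ((M2 × M3) × M4)): (M2 × M3): 12×4 by 4×6 → 12×6, cost 12·4·6 = 288; ((M2 × M3) × M4): 12×6 by 6×5 → 12×5, cost 12·6·5 = 360; cumulative 648; (M1 × ((M2 × M3) × M4)): 21×12 by 12×5 → 21×5, cost 21·12·5 = 1260; cumulative 1908. Total 1908.
Order B = (M1 × (M2 × (M3 × M4))): (M3 × M4): 4×6 by 6×5 → 4×5, cost 4·6·5 = 120; (M2 × (M3 × M4)): 12×4 by 4×5 → 12×5, cost 12·4·5 = 240; cumulative 360; (M1 × (M2 × (M3 × M4))): 21×12 by 12×5 → 21×5, cost 21·12·5 = 1260; cumulative 1620. Total 1620.
Difference: |1908 − 1620| = 288.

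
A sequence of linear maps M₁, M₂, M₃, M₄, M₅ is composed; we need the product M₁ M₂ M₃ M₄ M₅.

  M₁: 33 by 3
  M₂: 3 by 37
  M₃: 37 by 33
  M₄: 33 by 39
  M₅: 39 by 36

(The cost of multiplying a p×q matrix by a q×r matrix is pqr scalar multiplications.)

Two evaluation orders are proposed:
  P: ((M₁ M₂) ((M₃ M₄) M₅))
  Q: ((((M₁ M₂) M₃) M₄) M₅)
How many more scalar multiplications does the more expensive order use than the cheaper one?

14427

Order P = ((M₁ M₂) ((M₃ M₄) M₅)): (M₁ M₂): 33×3 by 3×37 → 33×37, cost 33·3·37 = 3663; (M₃ M₄): 37×33 by 33×39 → 37×39, cost 37·33·39 = 47619; ((M₃ M₄) M₅): 37×39 by 39×36 → 37×36, cost 37·39·36 = 51948; cumulative 99567; ((M₁ M₂) ((M₃ M₄) M₅)): 33×37 by 37×36 → 33×36, cost 33·37·36 = 43956; cumulative 147186. Total 147186.
Order Q = ((((M₁ M₂) M₃) M₄) M₅): (M₁ M₂): 33×3 by 3×37 → 33×37, cost 33·3·37 = 3663; ((M₁ M₂) M₃): 33×37 by 37×33 → 33×33, cost 33·37·33 = 40293; cumulative 43956; (((M₁ M₂) M₃) M₄): 33×33 by 33×39 → 33×39, cost 33·33·39 = 42471; cumulative 86427; ((((M₁ M₂) M₃) M₄) M₅): 33×39 by 39×36 → 33×36, cost 33·39·36 = 46332; cumulative 132759. Total 132759.
Difference: |147186 − 132759| = 14427.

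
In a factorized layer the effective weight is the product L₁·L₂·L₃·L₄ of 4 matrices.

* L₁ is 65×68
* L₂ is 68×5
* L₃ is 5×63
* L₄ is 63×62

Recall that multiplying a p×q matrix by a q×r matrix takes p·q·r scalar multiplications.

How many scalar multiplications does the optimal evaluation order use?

Adjacent pairs: L₁L₂ = 65·68·5 = 22100; L₂L₃ = 68·5·63 = 21420; L₃L₄ = 5·63·62 = 19530.
Length 3: L₁..L₃: k=1: 0+21420+65·68·63=299880; k=2: 22100+0+65·5·63=42575 → min 42575 | L₂..L₄: k=2: 0+19530+68·5·62=40610; k=3: 21420+0+68·63·62=287028 → min 40610.
Length 4: L₁..L₄: k=1: 0+40610+65·68·62=314650; k=2: 22100+19530+65·5·62=61780; k=3: 42575+0+65·63·62=296465 → min 61780.
Optimal order: ((L₁·L₂)·(L₃·L₄)) with cost 61780.

61780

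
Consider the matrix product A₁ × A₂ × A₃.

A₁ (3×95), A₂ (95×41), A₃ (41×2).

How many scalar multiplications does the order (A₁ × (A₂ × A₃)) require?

(A₂ × A₃): 95×41 by 41×2 → 95×2, cost 95·41·2 = 7790
(A₁ × (A₂ × A₃)): 3×95 by 95×2 → 3×2, cost 3·95·2 = 570; cumulative 8360
Total: 8360 scalar multiplications.

8360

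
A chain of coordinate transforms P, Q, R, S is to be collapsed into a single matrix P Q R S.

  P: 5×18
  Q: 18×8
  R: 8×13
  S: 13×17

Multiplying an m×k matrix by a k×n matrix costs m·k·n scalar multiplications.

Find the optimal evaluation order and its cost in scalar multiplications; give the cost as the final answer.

2345

Adjacent pairs: PQ = 5·18·8 = 720; QR = 18·8·13 = 1872; RS = 8·13·17 = 1768.
Length 3: P..R: k=1: 0+1872+5·18·13=3042; k=2: 720+0+5·8·13=1240 → min 1240 | Q..S: k=2: 0+1768+18·8·17=4216; k=3: 1872+0+18·13·17=5850 → min 4216.
Length 4: P..S: k=1: 0+4216+5·18·17=5746; k=2: 720+1768+5·8·17=3168; k=3: 1240+0+5·13·17=2345 → min 2345.
Optimal parenthesization: (((P Q) R) S) with cost 2345.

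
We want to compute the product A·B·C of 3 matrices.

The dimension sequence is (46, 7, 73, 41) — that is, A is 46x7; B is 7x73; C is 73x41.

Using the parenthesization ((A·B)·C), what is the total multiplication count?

(A·B): 46×7 by 7×73 → 46×73, cost 46·7·73 = 23506
((A·B)·C): 46×73 by 73×41 → 46×41, cost 46·73·41 = 137678; cumulative 161184
Total: 161184 scalar multiplications.

161184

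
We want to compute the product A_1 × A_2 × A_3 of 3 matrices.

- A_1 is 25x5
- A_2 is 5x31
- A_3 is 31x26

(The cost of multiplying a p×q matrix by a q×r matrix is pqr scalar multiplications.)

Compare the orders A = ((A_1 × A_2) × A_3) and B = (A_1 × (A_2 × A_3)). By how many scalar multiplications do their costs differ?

16745

Order A = ((A_1 × A_2) × A_3): (A_1 × A_2): 25×5 by 5×31 → 25×31, cost 25·5·31 = 3875; ((A_1 × A_2) × A_3): 25×31 by 31×26 → 25×26, cost 25·31·26 = 20150; cumulative 24025. Total 24025.
Order B = (A_1 × (A_2 × A_3)): (A_2 × A_3): 5×31 by 31×26 → 5×26, cost 5·31·26 = 4030; (A_1 × (A_2 × A_3)): 25×5 by 5×26 → 25×26, cost 25·5·26 = 3250; cumulative 7280. Total 7280.
Difference: |24025 − 7280| = 16745.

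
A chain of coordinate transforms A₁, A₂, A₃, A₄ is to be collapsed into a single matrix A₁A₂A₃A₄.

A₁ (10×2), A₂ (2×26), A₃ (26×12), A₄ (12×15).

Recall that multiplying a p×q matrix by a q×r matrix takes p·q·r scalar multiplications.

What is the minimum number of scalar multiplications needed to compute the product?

Adjacent pairs: A₁A₂ = 10·2·26 = 520; A₂A₃ = 2·26·12 = 624; A₃A₄ = 26·12·15 = 4680.
Length 3: A₁..A₃: k=1: 0+624+10·2·12=864; k=2: 520+0+10·26·12=3640 → min 864 | A₂..A₄: k=2: 0+4680+2·26·15=5460; k=3: 624+0+2·12·15=984 → min 984.
Length 4: A₁..A₄: k=1: 0+984+10·2·15=1284; k=2: 520+4680+10·26·15=9100; k=3: 864+0+10·12·15=2664 → min 1284.
Optimal order: (A₁((A₂A₃)A₄)) with cost 1284.

1284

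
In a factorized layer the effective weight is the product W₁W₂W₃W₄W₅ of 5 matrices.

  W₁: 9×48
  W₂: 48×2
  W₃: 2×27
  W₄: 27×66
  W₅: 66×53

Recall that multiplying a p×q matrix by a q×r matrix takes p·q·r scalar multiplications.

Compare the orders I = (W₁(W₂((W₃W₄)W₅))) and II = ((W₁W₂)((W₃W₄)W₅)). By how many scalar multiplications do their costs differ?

26166

Order I = (W₁(W₂((W₃W₄)W₅))): (W₃W₄): 2×27 by 27×66 → 2×66, cost 2·27·66 = 3564; ((W₃W₄)W₅): 2×66 by 66×53 → 2×53, cost 2·66·53 = 6996; cumulative 10560; (W₂((W₃W₄)W₅)): 48×2 by 2×53 → 48×53, cost 48·2·53 = 5088; cumulative 15648; (W₁(W₂((W₃W₄)W₅))): 9×48 by 48×53 → 9×53, cost 9·48·53 = 22896; cumulative 38544. Total 38544.
Order II = ((W₁W₂)((W₃W₄)W₅)): (W₁W₂): 9×48 by 48×2 → 9×2, cost 9·48·2 = 864; (W₃W₄): 2×27 by 27×66 → 2×66, cost 2·27·66 = 3564; ((W₃W₄)W₅): 2×66 by 66×53 → 2×53, cost 2·66·53 = 6996; cumulative 10560; ((W₁W₂)((W₃W₄)W₅)): 9×2 by 2×53 → 9×53, cost 9·2·53 = 954; cumulative 12378. Total 12378.
Difference: |38544 − 12378| = 26166.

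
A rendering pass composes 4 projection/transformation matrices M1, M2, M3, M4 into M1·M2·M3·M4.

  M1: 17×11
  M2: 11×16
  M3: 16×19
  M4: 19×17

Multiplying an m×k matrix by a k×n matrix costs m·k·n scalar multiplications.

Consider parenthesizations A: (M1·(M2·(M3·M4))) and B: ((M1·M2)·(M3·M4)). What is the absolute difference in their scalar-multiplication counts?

1445

Order A = (M1·(M2·(M3·M4))): (M3·M4): 16×19 by 19×17 → 16×17, cost 16·19·17 = 5168; (M2·(M3·M4)): 11×16 by 16×17 → 11×17, cost 11·16·17 = 2992; cumulative 8160; (M1·(M2·(M3·M4))): 17×11 by 11×17 → 17×17, cost 17·11·17 = 3179; cumulative 11339. Total 11339.
Order B = ((M1·M2)·(M3·M4)): (M1·M2): 17×11 by 11×16 → 17×16, cost 17·11·16 = 2992; (M3·M4): 16×19 by 19×17 → 16×17, cost 16·19·17 = 5168; ((M1·M2)·(M3·M4)): 17×16 by 16×17 → 17×17, cost 17·16·17 = 4624; cumulative 12784. Total 12784.
Difference: |11339 − 12784| = 1445.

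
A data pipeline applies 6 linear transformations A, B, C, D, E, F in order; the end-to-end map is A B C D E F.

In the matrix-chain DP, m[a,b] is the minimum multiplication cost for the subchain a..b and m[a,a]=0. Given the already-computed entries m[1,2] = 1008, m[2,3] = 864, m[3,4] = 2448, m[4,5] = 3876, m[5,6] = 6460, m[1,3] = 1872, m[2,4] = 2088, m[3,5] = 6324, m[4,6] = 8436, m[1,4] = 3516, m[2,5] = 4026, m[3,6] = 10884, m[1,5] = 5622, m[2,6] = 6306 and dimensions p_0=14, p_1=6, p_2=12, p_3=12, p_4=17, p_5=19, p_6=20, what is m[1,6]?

m[1,6] = min over k∈[1,5] of m[1,k]+m[k+1,6]+p_{0}·p_k·p_{6}.
k=1: 0 + 6306 + 14·6·20 = 7986; k=2: 1008 + 10884 + 14·12·20 = 15252; k=3: 1872 + 8436 + 14·12·20 = 13668; k=4: 3516 + 6460 + 14·17·20 = 14736; k=5: 5622 + 0 + 14·19·20 = 10942.
Minimum: 7986 at k=1.

7986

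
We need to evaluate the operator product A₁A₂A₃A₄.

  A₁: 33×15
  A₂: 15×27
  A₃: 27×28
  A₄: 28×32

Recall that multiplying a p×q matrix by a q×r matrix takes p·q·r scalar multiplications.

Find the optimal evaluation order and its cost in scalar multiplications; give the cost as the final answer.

40620

Adjacent pairs: A₁A₂ = 33·15·27 = 13365; A₂A₃ = 15·27·28 = 11340; A₃A₄ = 27·28·32 = 24192.
Length 3: A₁..A₃: k=1: 0+11340+33·15·28=25200; k=2: 13365+0+33·27·28=38313 → min 25200 | A₂..A₄: k=2: 0+24192+15·27·32=37152; k=3: 11340+0+15·28·32=24780 → min 24780.
Length 4: A₁..A₄: k=1: 0+24780+33·15·32=40620; k=2: 13365+24192+33·27·32=66069; k=3: 25200+0+33·28·32=54768 → min 40620.
Optimal parenthesization: (A₁((A₂A₃)A₄)) with cost 40620.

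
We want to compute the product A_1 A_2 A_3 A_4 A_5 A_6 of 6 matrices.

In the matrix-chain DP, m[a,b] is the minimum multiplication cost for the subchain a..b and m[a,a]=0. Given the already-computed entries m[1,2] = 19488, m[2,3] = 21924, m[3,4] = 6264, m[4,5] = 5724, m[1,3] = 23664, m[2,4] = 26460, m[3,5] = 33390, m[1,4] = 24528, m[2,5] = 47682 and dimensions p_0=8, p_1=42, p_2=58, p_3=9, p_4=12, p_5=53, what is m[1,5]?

m[1,5] = min over k∈[1,4] of m[1,k]+m[k+1,5]+p_{0}·p_k·p_{5}.
k=1: 0 + 47682 + 8·42·53 = 65490; k=2: 19488 + 33390 + 8·58·53 = 77470; k=3: 23664 + 5724 + 8·9·53 = 33204; k=4: 24528 + 0 + 8·12·53 = 29616.
Minimum: 29616 at k=4.

29616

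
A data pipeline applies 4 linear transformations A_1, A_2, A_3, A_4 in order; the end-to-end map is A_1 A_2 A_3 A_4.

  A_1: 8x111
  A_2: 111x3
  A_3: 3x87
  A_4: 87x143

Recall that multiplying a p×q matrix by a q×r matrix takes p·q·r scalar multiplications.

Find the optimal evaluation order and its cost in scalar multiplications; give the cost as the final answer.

Adjacent pairs: A_1A_2 = 8·111·3 = 2664; A_2A_3 = 111·3·87 = 28971; A_3A_4 = 3·87·143 = 37323.
Length 3: A_1..A_3: k=1: 0+28971+8·111·87=106227; k=2: 2664+0+8·3·87=4752 → min 4752 | A_2..A_4: k=2: 0+37323+111·3·143=84942; k=3: 28971+0+111·87·143=1409922 → min 84942.
Length 4: A_1..A_4: k=1: 0+84942+8·111·143=211926; k=2: 2664+37323+8·3·143=43419; k=3: 4752+0+8·87·143=104280 → min 43419.
Optimal parenthesization: ((A_1 A_2) (A_3 A_4)) with cost 43419.

43419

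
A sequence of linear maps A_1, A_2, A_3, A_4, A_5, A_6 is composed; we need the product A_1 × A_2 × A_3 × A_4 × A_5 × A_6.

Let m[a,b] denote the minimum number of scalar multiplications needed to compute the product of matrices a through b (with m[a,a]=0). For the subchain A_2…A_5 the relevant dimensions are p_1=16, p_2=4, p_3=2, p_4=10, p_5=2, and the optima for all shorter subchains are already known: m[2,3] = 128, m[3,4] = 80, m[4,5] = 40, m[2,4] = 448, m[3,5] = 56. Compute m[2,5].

m[2,5] = min over k∈[2,4] of m[2,k]+m[k+1,5]+p_{1}·p_k·p_{5}.
k=2: 0 + 56 + 16·4·2 = 184; k=3: 128 + 40 + 16·2·2 = 232; k=4: 448 + 0 + 16·10·2 = 768.
Minimum: 184 at k=2.

184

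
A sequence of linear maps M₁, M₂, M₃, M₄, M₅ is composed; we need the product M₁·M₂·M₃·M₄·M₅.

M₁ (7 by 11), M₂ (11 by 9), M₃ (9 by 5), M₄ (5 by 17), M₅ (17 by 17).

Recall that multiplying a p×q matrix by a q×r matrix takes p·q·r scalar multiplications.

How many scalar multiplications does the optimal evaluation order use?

Adjacent pairs: M₁M₂ = 7·11·9 = 693; M₂M₃ = 11·9·5 = 495; M₃M₄ = 9·5·17 = 765; M₄M₅ = 5·17·17 = 1445.
Length 3: M₁..M₃: k=1: 0+495+7·11·5=880; k=2: 693+0+7·9·5=1008 → min 880 | M₂..M₄: k=2: 0+765+11·9·17=2448; k=3: 495+0+11·5·17=1430 → min 1430 | M₃..M₅: k=3: 0+1445+9·5·17=2210; k=4: 765+0+9·17·17=3366 → min 2210.
Length 4: M₁..M₄: k=1: 0+1430+7·11·17=2739; k=2: 693+765+7·9·17=2529; k=3: 880+0+7·5·17=1475 → min 1475 | M₂..M₅: k=2: 0+2210+11·9·17=3893; k=3: 495+1445+11·5·17=2875; k=4: 1430+0+11·17·17=4609 → min 2875.
Length 5: M₁..M₅: k=1: 0+2875+7·11·17=4184; k=2: 693+2210+7·9·17=3974; k=3: 880+1445+7·5·17=2920; k=4: 1475+0+7·17·17=3498 → min 2920.
Optimal order: ((M₁·(M₂·M₃))·(M₄·M₅)) with cost 2920.

2920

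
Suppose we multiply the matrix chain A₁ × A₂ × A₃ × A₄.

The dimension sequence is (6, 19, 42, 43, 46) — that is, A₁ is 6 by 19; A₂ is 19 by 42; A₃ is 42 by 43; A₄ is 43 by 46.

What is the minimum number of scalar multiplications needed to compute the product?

27492

Adjacent pairs: A₁A₂ = 6·19·42 = 4788; A₂A₃ = 19·42·43 = 34314; A₃A₄ = 42·43·46 = 83076.
Length 3: A₁..A₃: k=1: 0+34314+6·19·43=39216; k=2: 4788+0+6·42·43=15624 → min 15624 | A₂..A₄: k=2: 0+83076+19·42·46=119784; k=3: 34314+0+19·43·46=71896 → min 71896.
Length 4: A₁..A₄: k=1: 0+71896+6·19·46=77140; k=2: 4788+83076+6·42·46=99456; k=3: 15624+0+6·43·46=27492 → min 27492.
Optimal order: (((A₁ × A₂) × A₃) × A₄) with cost 27492.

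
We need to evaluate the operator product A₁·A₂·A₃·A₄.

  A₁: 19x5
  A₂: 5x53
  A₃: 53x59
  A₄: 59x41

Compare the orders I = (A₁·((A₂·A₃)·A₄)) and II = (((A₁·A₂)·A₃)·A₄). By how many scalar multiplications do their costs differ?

Order I = (A₁·((A₂·A₃)·A₄)): (A₂·A₃): 5×53 by 53×59 → 5×59, cost 5·53·59 = 15635; ((A₂·A₃)·A₄): 5×59 by 59×41 → 5×41, cost 5·59·41 = 12095; cumulative 27730; (A₁·((A₂·A₃)·A₄)): 19×5 by 5×41 → 19×41, cost 19·5·41 = 3895; cumulative 31625. Total 31625.
Order II = (((A₁·A₂)·A₃)·A₄): (A₁·A₂): 19×5 by 5×53 → 19×53, cost 19·5·53 = 5035; ((A₁·A₂)·A₃): 19×53 by 53×59 → 19×59, cost 19·53·59 = 59413; cumulative 64448; (((A₁·A₂)·A₃)·A₄): 19×59 by 59×41 → 19×41, cost 19·59·41 = 45961; cumulative 110409. Total 110409.
Difference: |31625 − 110409| = 78784.

78784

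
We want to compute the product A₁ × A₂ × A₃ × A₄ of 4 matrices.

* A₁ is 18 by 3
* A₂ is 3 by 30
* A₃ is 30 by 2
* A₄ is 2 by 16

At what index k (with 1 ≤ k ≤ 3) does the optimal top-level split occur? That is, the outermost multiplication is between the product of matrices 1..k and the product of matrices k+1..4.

3

Adjacent pairs: A₁A₂ = 18·3·30 = 1620; A₂A₃ = 3·30·2 = 180; A₃A₄ = 30·2·16 = 960.
Length 3: A₁..A₃: k=1: 0+180+18·3·2=288; k=2: 1620+0+18·30·2=2700 → min 288 | A₂..A₄: k=2: 0+960+3·30·16=2400; k=3: 180+0+3·2·16=276 → min 276.
Top-level splits: k=1: (A₁..A₁)·(A₂..A₄) → 0+276+18·3·16 = 1140; k=2: (A₁..A₂)·(A₃..A₄) → 1620+960+18·30·16 = 11220; k=3: (A₁..A₃)·(A₄..A₄) → 288+0+18·2·16 = 864.
Best split is after A₃, i.e. k = 3.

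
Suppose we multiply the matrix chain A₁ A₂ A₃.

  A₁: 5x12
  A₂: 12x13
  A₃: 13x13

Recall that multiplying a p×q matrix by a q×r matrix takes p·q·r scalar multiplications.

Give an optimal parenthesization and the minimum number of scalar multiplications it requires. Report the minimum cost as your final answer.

(A₁ (A₂ A₃)): cost 2808.
((A₁ A₂) A₃): cost 1625.
Optimal: ((A₁ A₂) A₃) with cost 1625.

1625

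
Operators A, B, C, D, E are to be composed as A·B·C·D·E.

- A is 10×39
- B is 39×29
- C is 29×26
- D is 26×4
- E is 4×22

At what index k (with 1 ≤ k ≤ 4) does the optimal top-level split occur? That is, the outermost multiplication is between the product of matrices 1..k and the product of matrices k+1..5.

Adjacent pairs: AB = 10·39·29 = 11310; BC = 39·29·26 = 29406; CD = 29·26·4 = 3016; DE = 26·4·22 = 2288.
Length 3: A..C: k=1: 0+29406+10·39·26=39546; k=2: 11310+0+10·29·26=18850 → min 18850 | B..D: k=2: 0+3016+39·29·4=7540; k=3: 29406+0+39·26·4=33462 → min 7540 | C..E: k=3: 0+2288+29·26·22=18876; k=4: 3016+0+29·4·22=5568 → min 5568.
Length 4: A..D: k=1: 0+7540+10·39·4=9100; k=2: 11310+3016+10·29·4=15486; k=3: 18850+0+10·26·4=19890 → min 9100 | B..E: k=2: 0+5568+39·29·22=30450; k=3: 29406+2288+39·26·22=54002; k=4: 7540+0+39·4·22=10972 → min 10972.
Top-level splits: k=1: (A..A)·(B..E) → 0+10972+10·39·22 = 19552; k=2: (A..B)·(C..E) → 11310+5568+10·29·22 = 23258; k=3: (A..C)·(D..E) → 18850+2288+10·26·22 = 26858; k=4: (A..D)·(E..E) → 9100+0+10·4·22 = 9980.
Best split is after D, i.e. k = 4.

4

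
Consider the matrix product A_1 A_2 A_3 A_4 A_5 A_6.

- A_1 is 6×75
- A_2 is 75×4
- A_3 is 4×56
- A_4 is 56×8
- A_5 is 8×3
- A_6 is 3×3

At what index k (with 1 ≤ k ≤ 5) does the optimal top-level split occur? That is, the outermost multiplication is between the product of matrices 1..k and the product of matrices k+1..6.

Adjacent pairs: A_1A_2 = 6·75·4 = 1800; A_2A_3 = 75·4·56 = 16800; A_3A_4 = 4·56·8 = 1792; A_4A_5 = 56·8·3 = 1344; A_5A_6 = 8·3·3 = 72.
Length 3: A_1..A_3: k=1: 0+16800+6·75·56=42000; k=2: 1800+0+6·4·56=3144 → min 3144 | A_2..A_4: k=2: 0+1792+75·4·8=4192; k=3: 16800+0+75·56·8=50400 → min 4192 | A_3..A_5: k=3: 0+1344+4·56·3=2016; k=4: 1792+0+4·8·3=1888 → min 1888 | A_4..A_6: k=4: 0+72+56·8·3=1416; k=5: 1344+0+56·3·3=1848 → min 1416.
Length 4: A_1..A_4: k=1: 0+4192+6·75·8=7792; k=2: 1800+1792+6·4·8=3784; k=3: 3144+0+6·56·8=5832 → min 3784 | A_2..A_5: k=2: 0+1888+75·4·3=2788; k=3: 16800+1344+75·56·3=30744; k=4: 4192+0+75·8·3=5992 → min 2788 | A_3..A_6: k=3: 0+1416+4·56·3=2088; k=4: 1792+72+4·8·3=1960; k=5: 1888+0+4·3·3=1924 → min 1924.
Length 5: A_1..A_5: k=1: 0+2788+6·75·3=4138; k=2: 1800+1888+6·4·3=3760; k=3: 3144+1344+6·56·3=5496; k=4: 3784+0+6·8·3=3928 → min 3760 | A_2..A_6: k=2: 0+1924+75·4·3=2824; k=3: 16800+1416+75·56·3=30816; k=4: 4192+72+75·8·3=6064; k=5: 2788+0+75·3·3=3463 → min 2824.
Top-level splits: k=1: (A_1..A_1)·(A_2..A_6) → 0+2824+6·75·3 = 4174; k=2: (A_1..A_2)·(A_3..A_6) → 1800+1924+6·4·3 = 3796; k=3: (A_1..A_3)·(A_4..A_6) → 3144+1416+6·56·3 = 5568; k=4: (A_1..A_4)·(A_5..A_6) → 3784+72+6·8·3 = 4000; k=5: (A_1..A_5)·(A_6..A_6) → 3760+0+6·3·3 = 3814.
Best split is after A_2, i.e. k = 2.

2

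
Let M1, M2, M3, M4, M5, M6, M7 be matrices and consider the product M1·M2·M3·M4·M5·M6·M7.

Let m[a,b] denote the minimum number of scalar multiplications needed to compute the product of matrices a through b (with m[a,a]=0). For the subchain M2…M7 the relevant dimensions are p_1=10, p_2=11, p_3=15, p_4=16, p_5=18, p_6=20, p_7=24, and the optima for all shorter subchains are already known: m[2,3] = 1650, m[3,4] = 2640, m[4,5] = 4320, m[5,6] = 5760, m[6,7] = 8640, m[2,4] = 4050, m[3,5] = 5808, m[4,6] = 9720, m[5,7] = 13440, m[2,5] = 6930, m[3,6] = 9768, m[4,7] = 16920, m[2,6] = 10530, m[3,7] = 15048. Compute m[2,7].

m[2,7] = min over k∈[2,6] of m[2,k]+m[k+1,7]+p_{1}·p_k·p_{7}.
k=2: 0 + 15048 + 10·11·24 = 17688; k=3: 1650 + 16920 + 10·15·24 = 22170; k=4: 4050 + 13440 + 10·16·24 = 21330; k=5: 6930 + 8640 + 10·18·24 = 19890; k=6: 10530 + 0 + 10·20·24 = 15330.
Minimum: 15330 at k=6.

15330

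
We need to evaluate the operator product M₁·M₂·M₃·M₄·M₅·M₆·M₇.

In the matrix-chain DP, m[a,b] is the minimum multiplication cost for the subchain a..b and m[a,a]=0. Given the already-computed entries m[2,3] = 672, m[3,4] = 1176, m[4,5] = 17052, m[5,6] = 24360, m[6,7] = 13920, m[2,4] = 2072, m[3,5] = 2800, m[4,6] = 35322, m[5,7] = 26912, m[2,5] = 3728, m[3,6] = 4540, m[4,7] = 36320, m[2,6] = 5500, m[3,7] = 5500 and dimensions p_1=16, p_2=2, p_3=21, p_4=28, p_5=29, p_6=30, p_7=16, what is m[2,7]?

6012

m[2,7] = min over k∈[2,6] of m[2,k]+m[k+1,7]+p_{1}·p_k·p_{7}.
k=2: 0 + 5500 + 16·2·16 = 6012; k=3: 672 + 36320 + 16·21·16 = 42368; k=4: 2072 + 26912 + 16·28·16 = 36152; k=5: 3728 + 13920 + 16·29·16 = 25072; k=6: 5500 + 0 + 16·30·16 = 13180.
Minimum: 6012 at k=2.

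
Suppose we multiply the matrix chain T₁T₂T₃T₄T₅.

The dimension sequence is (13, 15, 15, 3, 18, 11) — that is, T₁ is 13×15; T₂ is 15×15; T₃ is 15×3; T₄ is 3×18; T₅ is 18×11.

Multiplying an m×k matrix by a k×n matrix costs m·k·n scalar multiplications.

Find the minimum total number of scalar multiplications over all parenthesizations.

Adjacent pairs: T₁T₂ = 13·15·15 = 2925; T₂T₃ = 15·15·3 = 675; T₃T₄ = 15·3·18 = 810; T₄T₅ = 3·18·11 = 594.
Length 3: T₁..T₃: k=1: 0+675+13·15·3=1260; k=2: 2925+0+13·15·3=3510 → min 1260 | T₂..T₄: k=2: 0+810+15·15·18=4860; k=3: 675+0+15·3·18=1485 → min 1485 | T₃..T₅: k=3: 0+594+15·3·11=1089; k=4: 810+0+15·18·11=3780 → min 1089.
Length 4: T₁..T₄: k=1: 0+1485+13·15·18=4995; k=2: 2925+810+13·15·18=7245; k=3: 1260+0+13·3·18=1962 → min 1962 | T₂..T₅: k=2: 0+1089+15·15·11=3564; k=3: 675+594+15·3·11=1764; k=4: 1485+0+15·18·11=4455 → min 1764.
Length 5: T₁..T₅: k=1: 0+1764+13·15·11=3909; k=2: 2925+1089+13·15·11=6159; k=3: 1260+594+13·3·11=2283; k=4: 1962+0+13·18·11=4536 → min 2283.
Optimal order: ((T₁(T₂T₃))(T₄T₅)) with cost 2283.

2283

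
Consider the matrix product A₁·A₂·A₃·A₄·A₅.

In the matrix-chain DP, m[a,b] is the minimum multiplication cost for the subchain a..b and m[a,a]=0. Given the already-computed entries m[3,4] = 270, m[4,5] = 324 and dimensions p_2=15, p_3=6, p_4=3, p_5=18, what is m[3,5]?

1080

m[3,5] = min over k∈[3,4] of m[3,k]+m[k+1,5]+p_{2}·p_k·p_{5}.
k=3: 0 + 324 + 15·6·18 = 1944; k=4: 270 + 0 + 15·3·18 = 1080.
Minimum: 1080 at k=4.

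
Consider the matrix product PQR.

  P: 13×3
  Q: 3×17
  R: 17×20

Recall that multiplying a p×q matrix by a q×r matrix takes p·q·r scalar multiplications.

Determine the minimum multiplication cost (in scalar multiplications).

1800

Order (P(QR)): (QR): 3×17 by 17×20 → 3×20, cost 3·17·20 = 1020; (P(QR)): 13×3 by 3×20 → 13×20, cost 13·3·20 = 780; cumulative 1800. Total 1800.
Order ((PQ)R): (PQ): 13×3 by 3×17 → 13×17, cost 13·3·17 = 663; ((PQ)R): 13×17 by 17×20 → 13×20, cost 13·17·20 = 4420; cumulative 5083. Total 5083.
Minimum: 1800.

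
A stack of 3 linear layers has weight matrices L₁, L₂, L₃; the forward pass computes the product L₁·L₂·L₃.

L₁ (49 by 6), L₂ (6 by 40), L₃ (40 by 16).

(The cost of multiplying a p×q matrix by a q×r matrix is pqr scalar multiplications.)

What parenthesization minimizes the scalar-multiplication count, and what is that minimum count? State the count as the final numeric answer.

8544

(L₁·(L₂·L₃)): cost 8544.
((L₁·L₂)·L₃): cost 43120.
Optimal: (L₁·(L₂·L₃)) with cost 8544.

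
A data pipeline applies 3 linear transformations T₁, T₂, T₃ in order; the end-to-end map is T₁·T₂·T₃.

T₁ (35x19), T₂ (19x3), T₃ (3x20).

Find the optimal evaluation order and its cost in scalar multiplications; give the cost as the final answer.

(T₁·(T₂·T₃)): cost 14440.
((T₁·T₂)·T₃): cost 4095.
Optimal: ((T₁·T₂)·T₃) with cost 4095.

4095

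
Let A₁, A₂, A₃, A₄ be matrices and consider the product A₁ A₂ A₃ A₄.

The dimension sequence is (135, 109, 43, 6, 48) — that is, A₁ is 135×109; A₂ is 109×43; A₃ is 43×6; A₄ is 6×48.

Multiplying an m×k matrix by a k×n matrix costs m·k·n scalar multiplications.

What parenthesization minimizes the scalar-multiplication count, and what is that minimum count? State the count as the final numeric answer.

155292

Adjacent pairs: A₁A₂ = 135·109·43 = 632745; A₂A₃ = 109·43·6 = 28122; A₃A₄ = 43·6·48 = 12384.
Length 3: A₁..A₃: k=1: 0+28122+135·109·6=116412; k=2: 632745+0+135·43·6=667575 → min 116412 | A₂..A₄: k=2: 0+12384+109·43·48=237360; k=3: 28122+0+109·6·48=59514 → min 59514.
Length 4: A₁..A₄: k=1: 0+59514+135·109·48=765834; k=2: 632745+12384+135·43·48=923769; k=3: 116412+0+135·6·48=155292 → min 155292.
Optimal parenthesization: ((A₁ (A₂ A₃)) A₄) with cost 155292.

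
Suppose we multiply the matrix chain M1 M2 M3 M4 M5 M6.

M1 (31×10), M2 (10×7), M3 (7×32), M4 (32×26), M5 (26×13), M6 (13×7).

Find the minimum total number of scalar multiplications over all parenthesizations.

Adjacent pairs: M1M2 = 31·10·7 = 2170; M2M3 = 10·7·32 = 2240; M3M4 = 7·32·26 = 5824; M4M5 = 32·26·13 = 10816; M5M6 = 26·13·7 = 2366.
Length 3: M1..M3: k=1: 0+2240+31·10·32=12160; k=2: 2170+0+31·7·32=9114 → min 9114 | M2..M4: k=2: 0+5824+10·7·26=7644; k=3: 2240+0+10·32·26=10560 → min 7644 | M3..M5: k=3: 0+10816+7·32·13=13728; k=4: 5824+0+7·26·13=8190 → min 8190 | M4..M6: k=4: 0+2366+32·26·7=8190; k=5: 10816+0+32·13·7=13728 → min 8190.
Length 4: M1..M4: k=1: 0+7644+31·10·26=15704; k=2: 2170+5824+31·7·26=13636; k=3: 9114+0+31·32·26=34906 → min 13636 | M2..M5: k=2: 0+8190+10·7·13=9100; k=3: 2240+10816+10·32·13=17216; k=4: 7644+0+10·26·13=11024 → min 9100 | M3..M6: k=3: 0+8190+7·32·7=9758; k=4: 5824+2366+7·26·7=9464; k=5: 8190+0+7·13·7=8827 → min 8827.
Length 5: M1..M5: k=1: 0+9100+31·10·13=13130; k=2: 2170+8190+31·7·13=13181; k=3: 9114+10816+31·32·13=32826; k=4: 13636+0+31·26·13=24114 → min 13130 | M2..M6: k=2: 0+8827+10·7·7=9317; k=3: 2240+8190+10·32·7=12670; k=4: 7644+2366+10·26·7=11830; k=5: 9100+0+10·13·7=10010 → min 9317.
Length 6: M1..M6: k=1: 0+9317+31·10·7=11487; k=2: 2170+8827+31·7·7=12516; k=3: 9114+8190+31·32·7=24248; k=4: 13636+2366+31·26·7=21644; k=5: 13130+0+31·13·7=15951 → min 11487.
Optimal order: (M1 (M2 (((M3 M4) M5) M6))) with cost 11487.

11487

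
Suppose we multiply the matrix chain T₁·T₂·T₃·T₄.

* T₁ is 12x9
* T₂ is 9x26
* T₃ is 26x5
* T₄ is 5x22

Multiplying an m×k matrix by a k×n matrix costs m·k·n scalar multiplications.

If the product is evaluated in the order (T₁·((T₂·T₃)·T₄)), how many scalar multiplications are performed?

(T₂·T₃): 9×26 by 26×5 → 9×5, cost 9·26·5 = 1170
((T₂·T₃)·T₄): 9×5 by 5×22 → 9×22, cost 9·5·22 = 990; cumulative 2160
(T₁·((T₂·T₃)·T₄)): 12×9 by 9×22 → 12×22, cost 12·9·22 = 2376; cumulative 4536
Total: 4536 scalar multiplications.

4536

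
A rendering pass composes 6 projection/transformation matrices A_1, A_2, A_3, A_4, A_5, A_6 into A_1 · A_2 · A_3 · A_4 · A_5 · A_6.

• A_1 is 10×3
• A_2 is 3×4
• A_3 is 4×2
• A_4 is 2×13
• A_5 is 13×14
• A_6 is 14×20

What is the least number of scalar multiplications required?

Adjacent pairs: A_1A_2 = 10·3·4 = 120; A_2A_3 = 3·4·2 = 24; A_3A_4 = 4·2·13 = 104; A_4A_5 = 2·13·14 = 364; A_5A_6 = 13·14·20 = 3640.
Length 3: A_1..A_3: k=1: 0+24+10·3·2=84; k=2: 120+0+10·4·2=200 → min 84 | A_2..A_4: k=2: 0+104+3·4·13=260; k=3: 24+0+3·2·13=102 → min 102 | A_3..A_5: k=3: 0+364+4·2·14=476; k=4: 104+0+4·13·14=832 → min 476 | A_4..A_6: k=4: 0+3640+2·13·20=4160; k=5: 364+0+2·14·20=924 → min 924.
Length 4: A_1..A_4: k=1: 0+102+10·3·13=492; k=2: 120+104+10·4·13=744; k=3: 84+0+10·2·13=344 → min 344 | A_2..A_5: k=2: 0+476+3·4·14=644; k=3: 24+364+3·2·14=472; k=4: 102+0+3·13·14=648 → min 472 | A_3..A_6: k=3: 0+924+4·2·20=1084; k=4: 104+3640+4·13·20=4784; k=5: 476+0+4·14·20=1596 → min 1084.
Length 5: A_1..A_5: k=1: 0+472+10·3·14=892; k=2: 120+476+10·4·14=1156; k=3: 84+364+10·2·14=728; k=4: 344+0+10·13·14=2164 → min 728 | A_2..A_6: k=2: 0+1084+3·4·20=1324; k=3: 24+924+3·2·20=1068; k=4: 102+3640+3·13·20=4522; k=5: 472+0+3·14·20=1312 → min 1068.
Length 6: A_1..A_6: k=1: 0+1068+10·3·20=1668; k=2: 120+1084+10·4·20=2004; k=3: 84+924+10·2·20=1408; k=4: 344+3640+10·13·20=6584; k=5: 728+0+10·14·20=3528 → min 1408.
Optimal order: ((A_1 · (A_2 · A_3)) · ((A_4 · A_5) · A_6)) with cost 1408.

1408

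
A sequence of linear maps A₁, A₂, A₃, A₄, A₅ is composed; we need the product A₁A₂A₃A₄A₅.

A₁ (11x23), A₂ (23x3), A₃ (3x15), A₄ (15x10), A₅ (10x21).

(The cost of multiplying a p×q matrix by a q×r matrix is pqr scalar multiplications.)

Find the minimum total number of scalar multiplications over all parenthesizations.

2532

Adjacent pairs: A₁A₂ = 11·23·3 = 759; A₂A₃ = 23·3·15 = 1035; A₃A₄ = 3·15·10 = 450; A₄A₅ = 15·10·21 = 3150.
Length 3: A₁..A₃: k=1: 0+1035+11·23·15=4830; k=2: 759+0+11·3·15=1254 → min 1254 | A₂..A₄: k=2: 0+450+23·3·10=1140; k=3: 1035+0+23·15·10=4485 → min 1140 | A₃..A₅: k=3: 0+3150+3·15·21=4095; k=4: 450+0+3·10·21=1080 → min 1080.
Length 4: A₁..A₄: k=1: 0+1140+11·23·10=3670; k=2: 759+450+11·3·10=1539; k=3: 1254+0+11·15·10=2904 → min 1539 | A₂..A₅: k=2: 0+1080+23·3·21=2529; k=3: 1035+3150+23·15·21=11430; k=4: 1140+0+23·10·21=5970 → min 2529.
Length 5: A₁..A₅: k=1: 0+2529+11·23·21=7842; k=2: 759+1080+11·3·21=2532; k=3: 1254+3150+11·15·21=7869; k=4: 1539+0+11·10·21=3849 → min 2532.
Optimal order: ((A₁A₂)((A₃A₄)A₅)) with cost 2532.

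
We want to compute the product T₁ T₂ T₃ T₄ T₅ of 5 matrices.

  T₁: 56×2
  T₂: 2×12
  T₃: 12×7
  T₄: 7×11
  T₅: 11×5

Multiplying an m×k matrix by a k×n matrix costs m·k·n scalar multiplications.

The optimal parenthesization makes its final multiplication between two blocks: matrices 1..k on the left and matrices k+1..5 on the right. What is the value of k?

1

Adjacent pairs: T₁T₂ = 56·2·12 = 1344; T₂T₃ = 2·12·7 = 168; T₃T₄ = 12·7·11 = 924; T₄T₅ = 7·11·5 = 385.
Length 3: T₁..T₃: k=1: 0+168+56·2·7=952; k=2: 1344+0+56·12·7=6048 → min 952 | T₂..T₄: k=2: 0+924+2·12·11=1188; k=3: 168+0+2·7·11=322 → min 322 | T₃..T₅: k=3: 0+385+12·7·5=805; k=4: 924+0+12·11·5=1584 → min 805.
Length 4: T₁..T₄: k=1: 0+322+56·2·11=1554; k=2: 1344+924+56·12·11=9660; k=3: 952+0+56·7·11=5264 → min 1554 | T₂..T₅: k=2: 0+805+2·12·5=925; k=3: 168+385+2·7·5=623; k=4: 322+0+2·11·5=432 → min 432.
Top-level splits: k=1: (T₁..T₁)·(T₂..T₅) → 0+432+56·2·5 = 992; k=2: (T₁..T₂)·(T₃..T₅) → 1344+805+56·12·5 = 5509; k=3: (T₁..T₃)·(T₄..T₅) → 952+385+56·7·5 = 3297; k=4: (T₁..T₄)·(T₅..T₅) → 1554+0+56·11·5 = 4634.
Best split is after T₁, i.e. k = 1.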